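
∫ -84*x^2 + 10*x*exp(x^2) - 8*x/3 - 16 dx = -28*x^3 - 4*x^2/3 - 16*x + 5*exp(x^2) + C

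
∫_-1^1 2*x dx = 0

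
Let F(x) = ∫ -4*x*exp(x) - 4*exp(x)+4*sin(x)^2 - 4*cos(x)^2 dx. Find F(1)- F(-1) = -4*E - 4*sin(2) - 4*exp(-1)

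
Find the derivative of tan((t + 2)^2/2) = t*tan(t^2/2 + 2*t + 2)^2 + t + 2*tan(t^2/2 + 2*t + 2)^2 + 2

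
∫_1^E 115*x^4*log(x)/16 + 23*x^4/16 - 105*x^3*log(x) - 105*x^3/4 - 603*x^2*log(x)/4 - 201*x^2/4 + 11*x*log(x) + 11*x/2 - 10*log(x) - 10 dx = E*(-5 + E/4)*(-E + 2 + 10*exp(2) + 23*exp(3)/4)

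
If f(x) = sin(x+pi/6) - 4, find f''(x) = -sin(x + pi/6)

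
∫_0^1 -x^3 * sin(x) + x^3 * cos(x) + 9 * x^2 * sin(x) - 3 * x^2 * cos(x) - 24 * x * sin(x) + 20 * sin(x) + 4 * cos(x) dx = -sin(1) - cos(1) + 8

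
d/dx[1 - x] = -1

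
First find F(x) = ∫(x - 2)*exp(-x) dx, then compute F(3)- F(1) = -2*exp(-3)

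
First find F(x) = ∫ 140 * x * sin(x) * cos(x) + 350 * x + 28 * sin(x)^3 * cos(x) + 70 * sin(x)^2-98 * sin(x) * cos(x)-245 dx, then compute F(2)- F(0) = 7*cos(8)/8 - 49*cos(4) + 2065/8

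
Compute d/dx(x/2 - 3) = 1/2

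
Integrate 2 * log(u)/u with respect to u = log(u)^2 + C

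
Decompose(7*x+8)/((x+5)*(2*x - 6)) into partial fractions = 27/(16*(x + 5)) + 29/(16*(x - 3))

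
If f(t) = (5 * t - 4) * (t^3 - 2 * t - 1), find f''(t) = 60*t^2 - 24*t - 20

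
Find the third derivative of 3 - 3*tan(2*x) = -144*tan(2*x)^4 - 192*tan(2*x)^2 - 48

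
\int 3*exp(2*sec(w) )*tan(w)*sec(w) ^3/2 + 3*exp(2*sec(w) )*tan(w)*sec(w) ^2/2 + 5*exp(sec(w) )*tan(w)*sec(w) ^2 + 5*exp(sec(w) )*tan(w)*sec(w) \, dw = (3*exp(sec(w))*sec(w) + 20)*exp(sec(w))*sec(w)/4 + C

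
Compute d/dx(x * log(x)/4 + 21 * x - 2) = log(x)/4 + 85/4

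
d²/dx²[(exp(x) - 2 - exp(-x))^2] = (4*exp(4*x) - 4*exp(3*x) + 4*exp(x) + 4)*exp(-2*x)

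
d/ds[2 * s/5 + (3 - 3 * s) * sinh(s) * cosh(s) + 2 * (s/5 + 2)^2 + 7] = -3*s*cosh(2*s) + 4*s/25 - 3*sinh(2*s)/2 + 3*cosh(2*s) + 2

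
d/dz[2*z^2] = 4*z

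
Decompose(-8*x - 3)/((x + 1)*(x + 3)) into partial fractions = -21/(2*(x + 3)) + 5/(2*(x + 1))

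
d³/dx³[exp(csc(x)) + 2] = (1 + 3/sin(x) - 6/sin(x)^2 - 6/sin(x)^3 - cos(x)^2/sin(x)^4)*exp(1/sin(x))*cos(x)/sin(x)^2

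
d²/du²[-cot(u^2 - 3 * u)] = 2*(-4*u^2*cos(u*(u - 3))/sin(u*(u - 3)) + 12*u*cos(u*(u - 3))/sin(u*(u - 3)) + 1 - 9*cos(u*(u - 3))/sin(u*(u - 3)))/sin(u*(u - 3))^2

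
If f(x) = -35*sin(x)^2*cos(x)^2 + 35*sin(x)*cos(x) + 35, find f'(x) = -35*sin(4*x)/2 + 35*cos(2*x)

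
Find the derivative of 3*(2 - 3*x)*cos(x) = 9*x*sin(x) - 6*sin(x) - 9*cos(x)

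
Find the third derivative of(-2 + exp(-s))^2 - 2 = (4*exp(s) - 8)*exp(-2*s)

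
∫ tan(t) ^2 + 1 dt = tan(t) + C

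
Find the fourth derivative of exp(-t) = exp(-t)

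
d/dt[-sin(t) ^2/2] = -sin(2*t)/2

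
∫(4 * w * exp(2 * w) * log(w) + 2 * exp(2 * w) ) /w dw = 2*exp(2*w)*log(w) + C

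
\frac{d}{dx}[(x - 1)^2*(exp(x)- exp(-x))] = (x^2*exp(2*x) + x^2 - 4*x - exp(2*x) + 3)*exp(-x)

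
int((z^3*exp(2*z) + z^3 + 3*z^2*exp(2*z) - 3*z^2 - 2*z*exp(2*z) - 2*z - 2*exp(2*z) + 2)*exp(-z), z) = 2*z*(z^2 - 2)*sinh(z) + C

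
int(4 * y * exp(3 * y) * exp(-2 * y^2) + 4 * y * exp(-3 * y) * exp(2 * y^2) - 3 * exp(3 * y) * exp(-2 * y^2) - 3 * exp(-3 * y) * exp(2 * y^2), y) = 2*sinh(y*(2*y - 3)) + C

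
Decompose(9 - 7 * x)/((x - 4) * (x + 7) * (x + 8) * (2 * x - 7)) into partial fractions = 124/(483*(2*x - 7)) - 65/(276*(x + 8)) + 58/(231*(x + 7)) - 19/(132*(x - 4))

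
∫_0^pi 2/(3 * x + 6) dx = -2*log(2)/3 + 2*log(2 + pi)/3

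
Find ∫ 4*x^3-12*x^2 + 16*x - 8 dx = x^4 - 4*x^3 + 8*x^2 - 8*x + C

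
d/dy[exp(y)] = exp(y)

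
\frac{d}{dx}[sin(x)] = cos(x)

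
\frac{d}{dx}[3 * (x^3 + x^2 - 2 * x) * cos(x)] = -3*x^3*sin(x) - 3*x^2*sin(x) + 9*x^2*cos(x) + 6*x*sin(x) + 6*x*cos(x) - 6*cos(x)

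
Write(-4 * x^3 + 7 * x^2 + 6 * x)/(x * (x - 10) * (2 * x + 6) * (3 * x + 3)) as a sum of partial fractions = -17/(52*(x + 3)) + 5/(132*(x + 1)) - 54/(143*(x - 10))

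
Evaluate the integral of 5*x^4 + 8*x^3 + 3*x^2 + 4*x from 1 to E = -6 + (-1 + (1 + E)^2)*(E + exp(3))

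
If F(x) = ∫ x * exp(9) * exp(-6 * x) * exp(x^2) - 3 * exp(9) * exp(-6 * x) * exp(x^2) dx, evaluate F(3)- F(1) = 1/2 - exp(4)/2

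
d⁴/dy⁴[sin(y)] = sin(y)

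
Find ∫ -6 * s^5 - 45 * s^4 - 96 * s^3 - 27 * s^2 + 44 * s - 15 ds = -s^6 - 9*s^5 - 24*s^4 - 9*s^3 + 22*s^2 - 15*s + C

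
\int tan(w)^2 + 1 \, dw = tan(w) + C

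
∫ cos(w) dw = sin(w) + C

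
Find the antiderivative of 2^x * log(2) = 2^x + C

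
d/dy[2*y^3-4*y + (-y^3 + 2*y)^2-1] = 6*y^5 - 16*y^3 + 6*y^2 + 8*y - 4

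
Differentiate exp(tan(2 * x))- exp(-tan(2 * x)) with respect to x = 2*(exp(2*tan(2*x)) + 1)*exp(-tan(2*x))/cos(2*x)^2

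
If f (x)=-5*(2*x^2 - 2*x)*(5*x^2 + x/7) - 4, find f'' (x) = -600*x^2 + 2040*x/7 + 20/7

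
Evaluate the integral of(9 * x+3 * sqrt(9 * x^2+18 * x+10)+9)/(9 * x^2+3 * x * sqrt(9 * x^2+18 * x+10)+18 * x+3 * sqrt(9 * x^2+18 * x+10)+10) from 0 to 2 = -log(3 + sqrt(10)) + log(9 + sqrt(82))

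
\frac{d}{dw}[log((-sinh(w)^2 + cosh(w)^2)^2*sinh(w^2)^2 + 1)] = 4*w*tanh(w^2)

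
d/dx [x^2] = 2*x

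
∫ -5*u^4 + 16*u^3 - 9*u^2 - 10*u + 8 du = -u^5 + 4*u^4 - 3*u^3 - 5*u^2 + 8*u + C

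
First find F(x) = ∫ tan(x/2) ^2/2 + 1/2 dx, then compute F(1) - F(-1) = 2*tan(1/2)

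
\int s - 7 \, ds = s^2/2 - 7*s + C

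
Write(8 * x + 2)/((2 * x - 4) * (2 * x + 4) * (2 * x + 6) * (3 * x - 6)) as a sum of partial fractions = 11/(300*(x + 3)) - 7/(192*(x + 2)) - 1/(4800*(x - 2)) + 3/(80*(x - 2)^2)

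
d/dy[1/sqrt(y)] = -1/(2*y^(3/2))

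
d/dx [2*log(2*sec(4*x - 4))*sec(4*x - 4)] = 8*log(sec(4*x - 4))*tan(4*x - 4)*sec(4*x - 4) + 8*log(2)*tan(4*x - 4)*sec(4*x - 4) + 8*tan(4*x - 4)*sec(4*x - 4)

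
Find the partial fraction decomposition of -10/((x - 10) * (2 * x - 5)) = 4/(3*(2*x - 5)) - 2/(3*(x - 10))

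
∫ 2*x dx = x^2 + C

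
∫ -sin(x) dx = cos(x) + C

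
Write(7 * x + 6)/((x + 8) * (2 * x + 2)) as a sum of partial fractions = 25/(7*(x + 8)) - 1/(14*(x + 1))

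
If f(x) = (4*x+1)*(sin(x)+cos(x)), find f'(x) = -4*x*sin(x) + 4*x*cos(x) + 3*sin(x) + 5*cos(x)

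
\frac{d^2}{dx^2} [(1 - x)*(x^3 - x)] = -12*x^2 + 6*x + 2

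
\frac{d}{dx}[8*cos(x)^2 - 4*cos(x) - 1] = 4*sin(x) - 8*sin(2*x)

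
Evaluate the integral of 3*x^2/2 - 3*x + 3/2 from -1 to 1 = 4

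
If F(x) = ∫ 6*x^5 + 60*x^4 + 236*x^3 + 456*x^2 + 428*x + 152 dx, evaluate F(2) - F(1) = 3178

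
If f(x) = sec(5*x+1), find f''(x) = 50*tan(5*x + 1)^2*sec(5*x + 1) + 25*sec(5*x + 1)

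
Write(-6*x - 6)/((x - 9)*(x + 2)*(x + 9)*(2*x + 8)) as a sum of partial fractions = -4/(105*(x + 9)) + 9/(130*(x + 4)) - 3/(154*(x + 2)) - 5/(429*(x - 9))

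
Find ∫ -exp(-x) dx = exp(-x) + C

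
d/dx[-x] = -1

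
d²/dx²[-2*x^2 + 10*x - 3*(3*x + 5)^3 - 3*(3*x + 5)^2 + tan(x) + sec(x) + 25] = -486*x + 2*tan(x)^3 + 2*tan(x)^2*sec(x) + 2*tan(x) + sec(x) - 868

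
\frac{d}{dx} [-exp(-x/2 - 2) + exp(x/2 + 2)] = (exp(x + 4) + 1)*exp(-x/2 - 2)/2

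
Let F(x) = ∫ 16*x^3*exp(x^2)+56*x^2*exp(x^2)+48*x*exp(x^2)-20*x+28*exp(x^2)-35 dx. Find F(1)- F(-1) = -70 + 56*E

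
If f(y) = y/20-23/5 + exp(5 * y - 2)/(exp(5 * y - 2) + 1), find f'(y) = (102*exp(5*y - 2) + exp(10*y - 4) + 1)/(20*exp(-4)*exp(10*y) + 40*exp(-2)*exp(5*y) + 20)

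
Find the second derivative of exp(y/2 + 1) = exp(y/2 + 1)/4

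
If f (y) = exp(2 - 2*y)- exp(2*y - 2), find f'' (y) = 4*exp(2 - 2*y) - 4*exp(2*y - 2)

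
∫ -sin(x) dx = cos(x) + C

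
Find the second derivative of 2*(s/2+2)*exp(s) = s*exp(s) + 6*exp(s)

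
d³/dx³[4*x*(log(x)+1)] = -4/x^2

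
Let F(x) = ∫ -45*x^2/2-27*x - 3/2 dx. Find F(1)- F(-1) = -18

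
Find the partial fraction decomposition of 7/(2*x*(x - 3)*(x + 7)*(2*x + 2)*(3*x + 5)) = -81/(1280*(3*x + 5)) + 1/(3840*(x + 7)) + 7/(192*(x + 1)) + 1/(960*(x - 3)) - 1/(60*x)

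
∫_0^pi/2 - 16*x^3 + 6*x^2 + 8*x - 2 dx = (2 - 2*pi)*(-pi/2 + pi^3/8)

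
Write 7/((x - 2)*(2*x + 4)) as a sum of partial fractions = -7/(8*(x + 2)) + 7/(8*(x - 2))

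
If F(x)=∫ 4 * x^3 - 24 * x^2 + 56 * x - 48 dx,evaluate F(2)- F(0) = -32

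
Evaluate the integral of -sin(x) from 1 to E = cos(E) - cos(1)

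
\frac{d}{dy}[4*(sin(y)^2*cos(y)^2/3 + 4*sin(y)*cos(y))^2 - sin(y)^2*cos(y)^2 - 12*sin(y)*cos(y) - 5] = 4*(-8*sin(y)^5*cos(y)/9 - 16*sin(y)^4 + 8*sin(y)^3*cos(y)/9 + 16*sin(y)^2 + 63*sin(y)*cos(y) - 6)*sin(y + pi/4)*cos(y + pi/4)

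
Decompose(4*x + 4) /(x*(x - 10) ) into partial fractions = 22/(5*(x - 10)) - 2/(5*x)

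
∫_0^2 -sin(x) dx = -1 + cos(2)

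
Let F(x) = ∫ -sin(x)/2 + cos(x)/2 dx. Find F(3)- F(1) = cos(3)/2 - sin(1)/2 - cos(1)/2 + sin(3)/2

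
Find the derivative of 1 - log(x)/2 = -1/(2*x)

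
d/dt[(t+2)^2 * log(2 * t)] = (2*t^2*log(t) + t^2 + 2*t^2*log(2) + 4*t*log(t) + 4*t*log(2) + 4*t + 4)/t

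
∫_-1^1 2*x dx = 0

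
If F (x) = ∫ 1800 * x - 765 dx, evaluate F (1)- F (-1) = -1530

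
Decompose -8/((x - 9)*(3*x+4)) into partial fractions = 24/(31*(3*x + 4)) - 8/(31*(x - 9))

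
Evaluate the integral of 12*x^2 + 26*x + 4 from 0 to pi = 12 + (-3 + 4*pi)*(2 + pi)^2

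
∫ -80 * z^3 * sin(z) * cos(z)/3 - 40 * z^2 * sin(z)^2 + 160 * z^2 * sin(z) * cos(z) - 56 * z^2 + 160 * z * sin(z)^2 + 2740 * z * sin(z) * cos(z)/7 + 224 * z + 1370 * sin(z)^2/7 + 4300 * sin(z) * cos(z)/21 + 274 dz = (5*sin(z)^2 + 7)*(-6*z/7 - 8*(z + 1)^3/3 + 24*(z + 1)^2 - 6/7) + C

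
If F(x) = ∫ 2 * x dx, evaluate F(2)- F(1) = 3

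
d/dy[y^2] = 2*y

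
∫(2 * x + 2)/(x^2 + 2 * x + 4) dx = log((x + 1)^2 + 3) + C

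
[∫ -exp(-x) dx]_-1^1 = -E + exp(-1)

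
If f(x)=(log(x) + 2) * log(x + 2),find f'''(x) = (2*x^3*log(x) + 2*x^3*log(x + 2) - 2*x^3 + 12*x^2*log(x + 2) - 18*x^2 + 24*x*log(x + 2) - 12*x + 16*log(x + 2))/(x^6 + 6*x^5 + 12*x^4 + 8*x^3)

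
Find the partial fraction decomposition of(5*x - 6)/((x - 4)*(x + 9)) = 51/(13*(x + 9)) + 14/(13*(x - 4))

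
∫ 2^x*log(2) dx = 2^x + C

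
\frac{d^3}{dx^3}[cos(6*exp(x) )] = 6*(36*exp(2*x)*sin(6*exp(x)) - 18*exp(x)*cos(6*exp(x)) - sin(6*exp(x)))*exp(x)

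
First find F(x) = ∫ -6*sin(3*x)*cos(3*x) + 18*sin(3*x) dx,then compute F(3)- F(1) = -(-3 + cos(3))^2 + (-3 + cos(9))^2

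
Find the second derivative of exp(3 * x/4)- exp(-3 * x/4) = (9*exp(3*x/2) - 9)*exp(-3*x/4)/16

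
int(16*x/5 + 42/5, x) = 8*x^2/5 + 42*x/5 + C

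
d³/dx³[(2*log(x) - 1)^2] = (16*log(x) - 32)/x^3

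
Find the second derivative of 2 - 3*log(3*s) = 3/s^2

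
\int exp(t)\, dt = exp(t) + C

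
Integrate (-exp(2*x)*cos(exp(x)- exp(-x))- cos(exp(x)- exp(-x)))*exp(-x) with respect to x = -sin(2*sinh(x)) + C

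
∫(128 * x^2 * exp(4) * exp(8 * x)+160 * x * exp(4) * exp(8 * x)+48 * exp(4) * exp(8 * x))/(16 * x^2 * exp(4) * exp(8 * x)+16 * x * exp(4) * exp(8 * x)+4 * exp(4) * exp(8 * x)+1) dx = log((4*x + 2)^2*exp(8*x + 4) + 1) + C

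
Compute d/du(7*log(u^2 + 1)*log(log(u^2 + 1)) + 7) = (14*u*log(log(u^2 + 1)) + 14*u)/(u^2 + 1)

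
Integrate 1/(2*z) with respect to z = log(z)/2 + C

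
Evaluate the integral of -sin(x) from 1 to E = cos(E) - cos(1)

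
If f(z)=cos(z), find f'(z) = -sin(z)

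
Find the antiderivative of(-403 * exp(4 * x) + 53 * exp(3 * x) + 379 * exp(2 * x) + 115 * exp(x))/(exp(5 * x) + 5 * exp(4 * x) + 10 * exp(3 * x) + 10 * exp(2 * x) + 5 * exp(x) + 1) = (-80*exp(4*x) + 83*exp(3*x) + 98*exp(2*x) - 61*exp(x) - 44)/(exp(4*x) + 4*exp(3*x) + 6*exp(2*x) + 4*exp(x) + 1) + C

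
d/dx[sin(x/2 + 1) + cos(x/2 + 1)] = sqrt(2)*cos(x/2 + pi/4 + 1)/2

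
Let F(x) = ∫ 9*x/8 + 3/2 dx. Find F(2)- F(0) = 21/4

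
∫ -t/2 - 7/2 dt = -t^2/4 - 7*t/2 + C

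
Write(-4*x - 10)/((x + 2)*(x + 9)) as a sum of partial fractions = -26/(7*(x + 9)) - 2/(7*(x + 2))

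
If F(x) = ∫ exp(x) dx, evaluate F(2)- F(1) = -E + exp(2)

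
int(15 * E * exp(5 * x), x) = 3*exp(5*x + 1) + C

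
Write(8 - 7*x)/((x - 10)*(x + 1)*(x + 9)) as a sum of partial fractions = 71/(152*(x + 9)) - 15/(88*(x + 1)) - 62/(209*(x - 10))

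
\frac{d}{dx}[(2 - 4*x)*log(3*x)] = (-4*x*log(x) - 4*x*log(3) - 4*x + 2)/x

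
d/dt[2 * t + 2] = 2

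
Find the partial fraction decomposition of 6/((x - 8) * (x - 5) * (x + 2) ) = 3/(35*(x + 2)) - 2/(7*(x - 5)) + 1/(5*(x - 8))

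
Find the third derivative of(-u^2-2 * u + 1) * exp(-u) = (u^2 - 4*u - 1)*exp(-u)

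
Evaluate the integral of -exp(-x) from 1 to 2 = -exp(-1) + exp(-2)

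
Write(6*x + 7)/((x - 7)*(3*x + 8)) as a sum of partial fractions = 27/(29*(3*x + 8)) + 49/(29*(x - 7))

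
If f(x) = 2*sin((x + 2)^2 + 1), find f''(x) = -8*x^2*sin(x^2 + 4*x + 5) - 32*x*sin(x^2 + 4*x + 5) - 32*sin(x^2 + 4*x + 5) + 4*cos(x^2 + 4*x + 5)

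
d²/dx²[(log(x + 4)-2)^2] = (6 - 2*log(x + 4))/(x^2 + 8*x + 16)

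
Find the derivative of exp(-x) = -exp(-x)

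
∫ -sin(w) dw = cos(w) + C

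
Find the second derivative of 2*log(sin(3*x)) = -18/sin(3*x)^2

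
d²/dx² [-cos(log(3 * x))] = sqrt(2)*cos(log(x) + pi/4 + log(3))/x^2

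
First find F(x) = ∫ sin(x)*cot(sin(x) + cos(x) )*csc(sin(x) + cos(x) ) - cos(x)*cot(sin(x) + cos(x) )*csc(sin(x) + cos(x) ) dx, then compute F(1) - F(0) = -csc(1) + csc(cos(1) + sin(1))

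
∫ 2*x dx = x^2 + C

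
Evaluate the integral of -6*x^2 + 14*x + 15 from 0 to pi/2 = (5 - pi/2)*(3*pi/2 + pi^2/2)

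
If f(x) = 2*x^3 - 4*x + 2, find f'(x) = 6*x^2 - 4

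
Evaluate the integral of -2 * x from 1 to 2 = -3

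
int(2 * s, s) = s^2 + C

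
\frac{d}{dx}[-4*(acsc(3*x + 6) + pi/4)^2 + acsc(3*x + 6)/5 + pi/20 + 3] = (40*acsc(3*x + 6) - 1 + 10*pi)/(15*x^2*sqrt(1 - 1/(9*x^2 + 36*x + 36)) + 60*x*sqrt(1 - 1/(9*x^2 + 36*x + 36)) + 60*sqrt(1 - 1/(9*x^2 + 36*x + 36)))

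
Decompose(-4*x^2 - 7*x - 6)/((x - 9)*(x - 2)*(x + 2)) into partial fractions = -2/(11*(x + 2)) + 9/(7*(x - 2)) - 393/(77*(x - 9))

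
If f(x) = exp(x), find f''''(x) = exp(x)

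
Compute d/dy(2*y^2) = 4*y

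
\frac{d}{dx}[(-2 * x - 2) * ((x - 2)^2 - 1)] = -6*x^2 + 12*x + 2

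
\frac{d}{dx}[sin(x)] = cos(x)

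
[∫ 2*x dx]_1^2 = 3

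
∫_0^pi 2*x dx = pi^2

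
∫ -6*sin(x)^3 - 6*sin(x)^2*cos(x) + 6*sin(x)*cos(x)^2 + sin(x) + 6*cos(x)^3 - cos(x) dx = sqrt(2)*(2*sin(x + pi/4) - cos(3*x + pi/4)) + C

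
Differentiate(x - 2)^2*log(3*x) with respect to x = (2*x^2*log(x) + x^2 + 2*x^2*log(3) - 4*x*log(x) - 4*x*log(3) - 4*x + 4)/x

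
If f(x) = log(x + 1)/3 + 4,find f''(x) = -1/(3*x^2 + 6*x + 3)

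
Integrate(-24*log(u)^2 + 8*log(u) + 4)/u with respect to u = 4*(-2*log(u)^2 + log(u) + 1)*log(u) + C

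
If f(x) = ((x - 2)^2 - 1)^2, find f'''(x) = 24*x - 48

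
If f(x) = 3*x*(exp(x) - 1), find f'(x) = 3*x*exp(x) + 3*exp(x) - 3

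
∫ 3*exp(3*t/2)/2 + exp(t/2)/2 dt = (exp(t) + 1)*exp(t/2) + C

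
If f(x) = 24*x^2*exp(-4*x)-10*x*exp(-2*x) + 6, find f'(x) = (-96*x^2 + 20*x*exp(2*x) + 48*x - 10*exp(2*x))*exp(-4*x)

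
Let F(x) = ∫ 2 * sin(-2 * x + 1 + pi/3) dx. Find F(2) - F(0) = sin(pi/6 + 3) - cos(1 + pi/3)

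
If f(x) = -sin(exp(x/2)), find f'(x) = -exp(x/2)*cos(exp(x/2))/2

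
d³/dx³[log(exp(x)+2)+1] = (-2*exp(2*x) + 4*exp(x))/(exp(3*x) + 6*exp(2*x) + 12*exp(x) + 8)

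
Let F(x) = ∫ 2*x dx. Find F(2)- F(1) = 3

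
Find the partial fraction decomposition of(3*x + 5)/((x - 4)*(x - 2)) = -11/(2*(x - 2)) + 17/(2*(x - 4))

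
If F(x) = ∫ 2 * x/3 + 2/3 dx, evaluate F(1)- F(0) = 1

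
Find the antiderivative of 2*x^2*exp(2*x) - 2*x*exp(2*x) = (x - 1)^2*exp(2*x) + C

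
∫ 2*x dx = x^2 + C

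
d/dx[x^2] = 2*x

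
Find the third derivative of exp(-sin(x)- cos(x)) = (sqrt(2)*sin(3*x + pi/4)/2 - 3*cos(2*x) - sqrt(2)*cos(x + pi/4)/2)*exp(-sqrt(2)*sin(x + pi/4))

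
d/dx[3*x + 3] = 3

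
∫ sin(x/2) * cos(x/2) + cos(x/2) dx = (sin(x/2) + 1)^2 + C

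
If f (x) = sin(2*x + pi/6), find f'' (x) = -4*sin(2*x + pi/6)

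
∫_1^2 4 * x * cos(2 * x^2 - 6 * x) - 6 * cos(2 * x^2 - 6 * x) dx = 0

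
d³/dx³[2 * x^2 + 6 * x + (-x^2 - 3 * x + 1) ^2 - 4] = 24*x + 36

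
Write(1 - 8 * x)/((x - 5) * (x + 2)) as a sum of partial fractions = -17/(7*(x + 2)) - 39/(7*(x - 5))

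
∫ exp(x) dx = exp(x) + C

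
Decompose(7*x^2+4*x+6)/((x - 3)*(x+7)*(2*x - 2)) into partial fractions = 321/(160*(x + 7)) - 17/(32*(x - 1)) + 81/(40*(x - 3))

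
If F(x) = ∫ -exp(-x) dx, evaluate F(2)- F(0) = -1 + exp(-2)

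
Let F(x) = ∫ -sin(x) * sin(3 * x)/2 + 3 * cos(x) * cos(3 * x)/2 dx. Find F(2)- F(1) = -sin(2)/4 + sin(8)/4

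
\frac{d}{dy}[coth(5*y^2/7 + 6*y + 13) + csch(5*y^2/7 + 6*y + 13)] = -(10*y*cosh(5*y^2/7 + 6*y + 13) + 10*y + 42*cosh(5*y^2/7 + 6*y + 13) + 42)/(7*sinh(5*y^2/7 + 6*y + 13)^2)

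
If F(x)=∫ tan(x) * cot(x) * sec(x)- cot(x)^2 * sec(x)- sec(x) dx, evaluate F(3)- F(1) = -1/sin(1) + 1/sin(3)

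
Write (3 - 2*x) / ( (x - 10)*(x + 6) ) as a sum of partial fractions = -15/(16*(x + 6)) - 17/(16*(x - 10))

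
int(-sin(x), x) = cos(x) + C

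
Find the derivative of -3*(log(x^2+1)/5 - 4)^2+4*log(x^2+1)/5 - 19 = (-12*x*log(x^2 + 1) + 280*x)/(25*x^2 + 25)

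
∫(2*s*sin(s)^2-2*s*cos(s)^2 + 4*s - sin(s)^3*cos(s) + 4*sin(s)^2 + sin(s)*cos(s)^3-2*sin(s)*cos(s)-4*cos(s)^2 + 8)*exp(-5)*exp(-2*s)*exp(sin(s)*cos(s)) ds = (-4*s + sin(2*s) - 10)*exp(-2*s + sin(2*s)/2 - 5)/2 + C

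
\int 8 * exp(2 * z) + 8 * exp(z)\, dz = 4*(exp(z) + 1)^2 + C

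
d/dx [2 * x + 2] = 2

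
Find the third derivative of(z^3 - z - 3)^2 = 120*z^3 - 48*z - 36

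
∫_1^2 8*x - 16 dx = -4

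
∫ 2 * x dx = x^2 + C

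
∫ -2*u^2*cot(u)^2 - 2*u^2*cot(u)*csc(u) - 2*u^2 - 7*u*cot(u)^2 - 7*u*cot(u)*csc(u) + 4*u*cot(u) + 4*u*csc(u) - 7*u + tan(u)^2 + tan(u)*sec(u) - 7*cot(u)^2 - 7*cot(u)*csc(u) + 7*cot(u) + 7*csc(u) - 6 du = (cot(u) + csc(u))*(2*u^2 + 7*u + 6) + tan(u) + cot(u) + csc(u) + sec(u) + C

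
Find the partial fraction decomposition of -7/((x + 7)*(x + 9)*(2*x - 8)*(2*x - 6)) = 7/(1248*(x + 9)) - 7/(880*(x + 7)) + 7/(480*(x - 3)) - 7/(572*(x - 4))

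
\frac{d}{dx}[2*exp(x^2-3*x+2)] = 4*x*exp(x^2 - 3*x + 2) - 6*exp(x^2 - 3*x + 2)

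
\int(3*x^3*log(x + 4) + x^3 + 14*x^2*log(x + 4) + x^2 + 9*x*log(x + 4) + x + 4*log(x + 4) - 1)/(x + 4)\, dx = (x^3 + x^2 + x - 1)*log(x + 4) + C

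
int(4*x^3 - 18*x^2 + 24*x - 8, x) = x^4 - 6*x^3 + 12*x^2 - 8*x + C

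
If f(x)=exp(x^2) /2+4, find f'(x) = x*exp(x^2)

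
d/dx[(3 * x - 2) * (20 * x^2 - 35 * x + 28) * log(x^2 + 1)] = (180*x^4*log(x^2 + 1) + 120*x^4 - 290*x^3*log(x^2 + 1) - 290*x^3 + 334*x^2*log(x^2 + 1) + 308*x^2 - 290*x*log(x^2 + 1) - 112*x + 154*log(x^2 + 1))/(x^2 + 1)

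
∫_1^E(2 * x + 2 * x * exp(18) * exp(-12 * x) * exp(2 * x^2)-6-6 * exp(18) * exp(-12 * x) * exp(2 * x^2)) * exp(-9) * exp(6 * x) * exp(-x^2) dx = -exp(4) - exp(-(-3 + E)^2) + exp(-4) + exp((-3 + E)^2)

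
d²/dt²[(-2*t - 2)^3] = -48*t - 48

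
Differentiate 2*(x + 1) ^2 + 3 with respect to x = 4*x + 4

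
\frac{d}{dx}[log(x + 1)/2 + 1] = 1/(2*x + 2)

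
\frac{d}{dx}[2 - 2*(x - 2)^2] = 8 - 4*x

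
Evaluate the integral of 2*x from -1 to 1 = 0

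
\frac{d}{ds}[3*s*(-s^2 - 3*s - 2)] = -9*s^2 - 18*s - 6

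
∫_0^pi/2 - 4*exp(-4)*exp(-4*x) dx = -exp(-4) + exp(-2*pi - 4)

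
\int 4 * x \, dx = 2*x^2 + C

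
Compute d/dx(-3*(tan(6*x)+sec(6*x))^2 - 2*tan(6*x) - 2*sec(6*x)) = -36*tan(6*x)^3 - 72*tan(6*x)^2*sec(6*x) - 12*tan(6*x)^2 - 36*tan(6*x)*sec(6*x)^2 - 12*tan(6*x)*sec(6*x) - 36*tan(6*x) - 36*sec(6*x) - 12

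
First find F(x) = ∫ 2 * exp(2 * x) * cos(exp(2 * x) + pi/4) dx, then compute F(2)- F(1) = -sin(pi/4 + exp(2)) + sin(pi/4 + exp(4))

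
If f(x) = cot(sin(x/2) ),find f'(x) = -cos(x/2)/(2*sin(sin(x/2))^2)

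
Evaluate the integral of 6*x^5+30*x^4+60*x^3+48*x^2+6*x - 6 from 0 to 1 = 35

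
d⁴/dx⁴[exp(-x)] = exp(-x)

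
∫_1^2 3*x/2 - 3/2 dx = 3/4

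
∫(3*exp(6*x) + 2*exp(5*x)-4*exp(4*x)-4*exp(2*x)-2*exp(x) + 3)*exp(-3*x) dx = ((1 - exp(2*x))^2*exp(x) + (exp(2*x) - 1)^3 - exp(4*x) + exp(2*x))*exp(-3*x) + C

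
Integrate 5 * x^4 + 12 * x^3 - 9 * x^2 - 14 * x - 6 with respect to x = x^5 + 3*x^4 - 3*x^3 - 7*x^2 - 6*x + C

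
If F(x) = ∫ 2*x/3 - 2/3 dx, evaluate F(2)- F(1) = 1/3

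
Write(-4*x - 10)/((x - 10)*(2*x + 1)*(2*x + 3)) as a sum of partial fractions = -4/(23*(2*x + 3)) + 8/(21*(2*x + 1)) - 50/(483*(x - 10))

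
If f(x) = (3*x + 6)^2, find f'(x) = 18*x + 36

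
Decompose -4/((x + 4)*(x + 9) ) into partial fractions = 4/(5*(x + 9)) - 4/(5*(x + 4))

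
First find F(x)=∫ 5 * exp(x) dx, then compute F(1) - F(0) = -5 + 5*E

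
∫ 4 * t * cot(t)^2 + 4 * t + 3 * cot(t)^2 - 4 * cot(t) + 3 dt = (-4*t - 3)*cot(t) + C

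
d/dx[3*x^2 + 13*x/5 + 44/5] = 6*x + 13/5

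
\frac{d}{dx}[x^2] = 2*x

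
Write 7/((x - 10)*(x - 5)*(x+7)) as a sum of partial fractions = 7/(204*(x + 7)) - 7/(60*(x - 5)) + 7/(85*(x - 10))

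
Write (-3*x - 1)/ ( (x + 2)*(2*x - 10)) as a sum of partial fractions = -5/(14*(x + 2)) - 8/(7*(x - 5))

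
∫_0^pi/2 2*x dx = pi^2/4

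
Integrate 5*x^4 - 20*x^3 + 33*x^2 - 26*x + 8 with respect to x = x^5 - 5*x^4 + 11*x^3 - 13*x^2 + 8*x + C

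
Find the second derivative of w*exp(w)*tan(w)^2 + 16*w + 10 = (6*w*(-1 + cos(w)^(-2))^2 + 4*w*sin(w)/cos(w)^3 - 7*w + 9*w/cos(w)^2 + 4*sin(w)/cos(w)^3 - 2 + 2/cos(w)^2)*exp(w)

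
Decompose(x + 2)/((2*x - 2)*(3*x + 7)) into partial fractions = 1/(20*(3*x + 7)) + 3/(20*(x - 1))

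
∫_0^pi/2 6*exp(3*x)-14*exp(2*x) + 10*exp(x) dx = -(-1 + exp(pi/2))^2 - 2 + 2*exp(pi/2) + 2*(-1 + exp(pi/2))^3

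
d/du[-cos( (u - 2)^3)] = 3*(u - 2)^2*sin(u^3 - 6*u^2 + 12*u - 8)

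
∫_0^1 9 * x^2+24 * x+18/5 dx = 93/5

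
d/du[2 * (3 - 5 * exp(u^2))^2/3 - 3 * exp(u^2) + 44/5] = 200*u*exp(2*u^2)/3 - 46*u*exp(u^2)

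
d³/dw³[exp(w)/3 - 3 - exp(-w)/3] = (exp(2*w) + 1)*exp(-w)/3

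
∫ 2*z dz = z^2 + C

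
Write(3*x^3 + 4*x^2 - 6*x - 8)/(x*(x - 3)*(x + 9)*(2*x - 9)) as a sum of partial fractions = 2555/(729*(2*x - 9)) + 1817/(2916*(x + 9)) - 91/(108*(x - 3)) - 8/(243*x)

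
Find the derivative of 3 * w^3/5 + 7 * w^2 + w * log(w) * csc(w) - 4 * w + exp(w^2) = 9*w^2/5 + 2*w*exp(w^2) - w*log(w)*cot(w)*csc(w) + 14*w + log(w)*csc(w) + csc(w) - 4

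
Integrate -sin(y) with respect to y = cos(y) + C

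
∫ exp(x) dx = exp(x) + C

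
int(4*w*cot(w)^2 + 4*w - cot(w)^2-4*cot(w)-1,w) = (1 - 4*w)*cot(w) + C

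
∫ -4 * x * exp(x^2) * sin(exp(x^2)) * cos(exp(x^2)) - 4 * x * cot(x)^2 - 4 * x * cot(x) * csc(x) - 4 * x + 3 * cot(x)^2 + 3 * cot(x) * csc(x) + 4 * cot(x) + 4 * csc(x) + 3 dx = (4*x - 3)*(cot(x) + csc(x)) + cos(exp(x^2))^2 + C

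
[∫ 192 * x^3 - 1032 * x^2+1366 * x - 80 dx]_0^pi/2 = (-9 - 4*(4 - pi)^2 + 4*pi)*(-3*pi^2/4 + 7 + 4*pi) + 511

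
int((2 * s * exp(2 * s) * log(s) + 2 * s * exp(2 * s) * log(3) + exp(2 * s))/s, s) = exp(2*s)*log(3*s) + C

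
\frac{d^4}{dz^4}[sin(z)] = sin(z)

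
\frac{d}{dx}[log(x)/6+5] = 1/(6*x)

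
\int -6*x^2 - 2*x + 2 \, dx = -2*x^3 - x^2 + 2*x + C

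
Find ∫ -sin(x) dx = cos(x) + C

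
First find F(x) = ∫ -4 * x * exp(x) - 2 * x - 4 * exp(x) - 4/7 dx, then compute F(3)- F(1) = -12*exp(3) - 64/7 + 4*E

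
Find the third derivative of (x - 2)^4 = 24*x - 48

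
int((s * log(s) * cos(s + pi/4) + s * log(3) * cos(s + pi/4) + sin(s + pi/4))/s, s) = log(3*s)*sin(s + pi/4) + C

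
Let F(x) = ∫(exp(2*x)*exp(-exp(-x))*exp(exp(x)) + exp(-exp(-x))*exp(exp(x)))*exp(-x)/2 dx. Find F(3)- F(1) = -exp(E - exp(-1))/2 + exp(-exp(-3) + exp(3))/2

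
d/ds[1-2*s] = -2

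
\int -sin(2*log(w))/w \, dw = cos(2*log(w))/2 + C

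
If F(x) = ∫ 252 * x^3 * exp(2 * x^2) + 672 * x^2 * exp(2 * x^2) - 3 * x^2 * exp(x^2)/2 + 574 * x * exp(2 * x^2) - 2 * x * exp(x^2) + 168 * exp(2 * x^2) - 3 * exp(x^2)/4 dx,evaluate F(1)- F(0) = -111 - 7*E/4 + 343*exp(2)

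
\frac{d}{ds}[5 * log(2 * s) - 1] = 5/s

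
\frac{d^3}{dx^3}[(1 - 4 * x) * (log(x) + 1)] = (4*x + 2)/x^3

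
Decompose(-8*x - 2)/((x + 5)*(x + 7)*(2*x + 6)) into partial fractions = 27/(8*(x + 7)) - 19/(4*(x + 5)) + 11/(8*(x + 3))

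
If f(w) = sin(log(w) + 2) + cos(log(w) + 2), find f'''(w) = 2*(sin(log(w) + 2) + 2*cos(log(w) + 2))/w^3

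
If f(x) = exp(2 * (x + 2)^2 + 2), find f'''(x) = 64*x^3*exp(2*x^2 + 8*x + 10) + 384*x^2*exp(2*x^2 + 8*x + 10) + 816*x*exp(2*x^2 + 8*x + 10) + 608*exp(2*x^2 + 8*x + 10)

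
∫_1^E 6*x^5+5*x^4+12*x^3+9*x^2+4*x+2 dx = -12 + (2*E + exp(3))*(1 + E + exp(2) + exp(3))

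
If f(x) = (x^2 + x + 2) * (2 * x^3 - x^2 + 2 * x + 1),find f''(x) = 40*x^3 + 12*x^2 + 30*x + 2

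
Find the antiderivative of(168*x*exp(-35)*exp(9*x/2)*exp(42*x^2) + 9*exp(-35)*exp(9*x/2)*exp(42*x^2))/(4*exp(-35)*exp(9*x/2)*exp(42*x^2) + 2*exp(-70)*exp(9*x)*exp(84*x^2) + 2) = exp(42*x^2 + 9*x/2 - 35)/(exp(42*x^2 + 9*x/2 - 35) + 1) + C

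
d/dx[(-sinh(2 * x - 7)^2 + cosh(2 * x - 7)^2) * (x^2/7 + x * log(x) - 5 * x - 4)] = 2*x/7 + log(x) - 4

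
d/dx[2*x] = 2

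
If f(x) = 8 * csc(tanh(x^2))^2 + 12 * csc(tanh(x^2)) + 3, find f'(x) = -8*x*(3 + 4/sin(tanh(x^2)))*cos(tanh(x^2))/(sin(tanh(x^2))^2*cosh(x^2)^2)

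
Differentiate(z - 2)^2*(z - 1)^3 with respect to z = 5*z^4 - 28*z^3 + 57*z^2 - 50*z + 16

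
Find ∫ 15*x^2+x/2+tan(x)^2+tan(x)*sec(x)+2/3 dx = 5*x^3 + x^2/4 - x/3 + tan(x) + sec(x) + C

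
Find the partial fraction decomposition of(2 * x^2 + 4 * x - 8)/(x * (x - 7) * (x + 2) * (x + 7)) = -31/(245*(x + 7)) - 4/(45*(x + 2)) + 59/(441*(x - 7)) + 4/(49*x)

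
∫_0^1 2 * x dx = 1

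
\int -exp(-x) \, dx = exp(-x) + C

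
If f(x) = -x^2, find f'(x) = -2*x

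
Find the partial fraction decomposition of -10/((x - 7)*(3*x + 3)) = 5/(12*(x + 1)) - 5/(12*(x - 7))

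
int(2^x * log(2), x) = 2^x + C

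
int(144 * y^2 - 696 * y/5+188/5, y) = 48*y^3 - 348*y^2/5 + 188*y/5 + C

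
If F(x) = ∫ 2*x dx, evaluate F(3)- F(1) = 8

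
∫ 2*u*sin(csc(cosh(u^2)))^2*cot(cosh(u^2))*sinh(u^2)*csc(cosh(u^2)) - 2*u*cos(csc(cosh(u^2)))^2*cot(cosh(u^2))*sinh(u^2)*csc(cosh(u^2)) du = sin(2/sin(cosh(u^2)))/2 + C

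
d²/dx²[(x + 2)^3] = 6*x + 12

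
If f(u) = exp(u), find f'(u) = exp(u)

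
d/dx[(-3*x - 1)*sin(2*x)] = -6*x*cos(2*x) - 3*sin(2*x) - 2*cos(2*x)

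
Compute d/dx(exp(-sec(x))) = -exp(-sec(x))*tan(x)*sec(x)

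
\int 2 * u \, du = u^2 + C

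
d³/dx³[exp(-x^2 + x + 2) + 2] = -8*x^3*exp(-x^2 + x + 2) + 12*x^2*exp(-x^2 + x + 2) + 6*x*exp(-x^2 + x + 2) - 5*exp(-x^2 + x + 2)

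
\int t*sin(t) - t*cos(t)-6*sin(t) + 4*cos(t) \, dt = -sqrt(2)*(t - 5)*sin(t + pi/4) + C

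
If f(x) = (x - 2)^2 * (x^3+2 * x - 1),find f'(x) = 5*x^4 - 16*x^3 + 18*x^2 - 18*x + 12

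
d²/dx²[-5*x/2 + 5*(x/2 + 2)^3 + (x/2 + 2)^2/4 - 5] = 15*x/4 + 121/8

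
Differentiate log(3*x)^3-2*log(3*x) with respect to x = (3*log(x)^2 + 6*log(3)*log(x) - 2 + 3*log(3)^2)/x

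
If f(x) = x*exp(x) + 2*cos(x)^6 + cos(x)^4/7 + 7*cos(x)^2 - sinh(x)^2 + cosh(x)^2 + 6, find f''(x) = x*exp(x) + 2*exp(x) + 60*sin(x)^6 - 856*sin(x)^4/7 + 636*sin(x)^2/7 - 12*cos(x)^6 - 102/7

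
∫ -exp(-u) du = exp(-u) + C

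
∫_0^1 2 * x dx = 1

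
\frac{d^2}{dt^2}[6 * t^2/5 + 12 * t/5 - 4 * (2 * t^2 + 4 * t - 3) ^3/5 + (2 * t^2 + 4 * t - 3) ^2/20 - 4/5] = -192*t^4 - 768*t^3 - 2868*t^2/5 + 1944*t/5 + 734/5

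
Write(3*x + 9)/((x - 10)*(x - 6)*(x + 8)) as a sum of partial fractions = -5/(84*(x + 8)) - 27/(56*(x - 6)) + 13/(24*(x - 10))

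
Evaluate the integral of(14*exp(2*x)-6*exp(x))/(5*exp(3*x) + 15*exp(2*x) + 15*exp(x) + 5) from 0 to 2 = -6*exp(2)/(5*(1 + exp(2))) + 1/10 + 2*exp(4)/(1 + exp(2))^2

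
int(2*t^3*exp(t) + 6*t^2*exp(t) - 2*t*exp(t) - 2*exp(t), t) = 2*t*(t^2 - 1)*exp(t) + C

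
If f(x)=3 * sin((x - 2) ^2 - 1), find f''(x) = -12*x^2*sin(x^2 - 4*x + 3) + 48*x*sin(x^2 - 4*x + 3) - 48*sin(x^2 - 4*x + 3) + 6*cos(x^2 - 4*x + 3)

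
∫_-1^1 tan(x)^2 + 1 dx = 2*tan(1)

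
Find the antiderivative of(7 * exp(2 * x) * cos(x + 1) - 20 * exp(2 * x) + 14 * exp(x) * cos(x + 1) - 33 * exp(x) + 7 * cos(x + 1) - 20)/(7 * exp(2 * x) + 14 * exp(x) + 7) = (-(exp(x) + 1)*(20*x - 7*sin(x + 1) + 28)/7 + exp(x))/(exp(x) + 1) + C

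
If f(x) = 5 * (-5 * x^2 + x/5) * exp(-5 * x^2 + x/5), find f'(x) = 250*x^3*exp(-5*x^2 + x/5) - 15*x^2*exp(-5*x^2 + x/5) - 249*x*exp(-5*x^2 + x/5)/5 + exp(-5*x^2 + x/5)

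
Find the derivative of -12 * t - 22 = -12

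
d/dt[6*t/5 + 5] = 6/5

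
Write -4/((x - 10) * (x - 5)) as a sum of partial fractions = 4/(5*(x - 5)) - 4/(5*(x - 10))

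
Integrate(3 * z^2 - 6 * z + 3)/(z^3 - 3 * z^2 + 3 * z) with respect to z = log((z - 1)^3 + 1) + C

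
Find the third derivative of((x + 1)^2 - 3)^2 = 24*x + 24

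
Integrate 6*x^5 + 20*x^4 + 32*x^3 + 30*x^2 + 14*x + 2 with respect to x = x^6 + 4*x^5 + 8*x^4 + 10*x^3 + 7*x^2 + 2*x + C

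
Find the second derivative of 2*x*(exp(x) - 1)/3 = 2*x*exp(x)/3 + 4*exp(x)/3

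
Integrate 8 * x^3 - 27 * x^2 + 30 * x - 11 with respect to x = 2*x^4 - 9*x^3 + 15*x^2 - 11*x + C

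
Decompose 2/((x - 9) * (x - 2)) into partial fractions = -2/(7*(x - 2)) + 2/(7*(x - 9))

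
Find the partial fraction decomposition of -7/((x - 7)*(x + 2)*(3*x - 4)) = 63/(170*(3*x - 4)) - 7/(90*(x + 2)) - 7/(153*(x - 7))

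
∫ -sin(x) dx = cos(x) + C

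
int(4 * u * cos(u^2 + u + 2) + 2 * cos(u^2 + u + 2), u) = 2*sin(u^2 + u + 2) + C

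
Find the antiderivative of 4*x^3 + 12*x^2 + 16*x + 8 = x^4 + 4*x^3 + 8*x^2 + 8*x + C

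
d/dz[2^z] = 2^z*log(2)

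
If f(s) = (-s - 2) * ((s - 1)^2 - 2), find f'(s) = 5 - 3*s^2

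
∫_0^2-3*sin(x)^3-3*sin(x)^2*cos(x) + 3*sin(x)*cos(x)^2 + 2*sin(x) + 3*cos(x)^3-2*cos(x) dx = -2*sin(2) + (cos(2) + sin(2))^3 - 2*cos(2) + 1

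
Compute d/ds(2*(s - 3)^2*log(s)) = (4*s^2*log(s) + 2*s^2 - 12*s*log(s) - 12*s + 18)/s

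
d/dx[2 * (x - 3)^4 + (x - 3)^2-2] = 8*x^3 - 72*x^2 + 218*x - 222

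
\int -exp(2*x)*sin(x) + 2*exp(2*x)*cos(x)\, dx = exp(2*x)*cos(x) + C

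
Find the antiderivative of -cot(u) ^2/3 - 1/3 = cot(u)/3 + C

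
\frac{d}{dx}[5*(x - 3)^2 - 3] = 10*x - 30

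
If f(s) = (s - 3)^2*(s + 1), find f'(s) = 3*s^2 - 10*s + 3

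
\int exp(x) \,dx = exp(x) + C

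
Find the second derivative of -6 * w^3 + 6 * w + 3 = -36*w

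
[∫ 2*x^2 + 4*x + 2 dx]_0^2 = 52/3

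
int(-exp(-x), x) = exp(-x) + C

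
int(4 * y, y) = 2*y^2 + C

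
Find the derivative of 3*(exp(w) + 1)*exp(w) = 6*exp(2*w) + 3*exp(w)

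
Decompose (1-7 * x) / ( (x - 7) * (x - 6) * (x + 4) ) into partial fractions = 29/(110*(x + 4)) + 41/(10*(x - 6)) - 48/(11*(x - 7))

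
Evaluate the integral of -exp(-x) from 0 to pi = -1 + exp(-pi)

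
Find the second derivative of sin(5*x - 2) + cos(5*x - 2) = -25*sqrt(2)*cos(-5*x + pi/4 + 2)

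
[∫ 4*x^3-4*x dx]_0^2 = 8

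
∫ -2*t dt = -t^2 + C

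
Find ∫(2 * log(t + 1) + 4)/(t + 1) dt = (log(t + 1) + 2)^2 + C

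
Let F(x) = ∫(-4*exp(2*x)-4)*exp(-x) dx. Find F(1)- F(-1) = -8*E + 8*exp(-1)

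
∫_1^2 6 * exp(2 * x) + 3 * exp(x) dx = -3*E*(1 + E) + 3*(1 + exp(2))*exp(2)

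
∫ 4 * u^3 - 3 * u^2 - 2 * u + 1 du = u^4 - u^3 - u^2 + u + C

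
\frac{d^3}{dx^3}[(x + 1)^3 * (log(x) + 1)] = (6*x^3*log(x) + 17*x^3 + 6*x^2 - 3*x + 2)/x^3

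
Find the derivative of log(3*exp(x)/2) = 1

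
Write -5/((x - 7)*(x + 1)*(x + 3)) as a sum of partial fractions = -1/(4*(x + 3)) + 5/(16*(x + 1)) - 1/(16*(x - 7))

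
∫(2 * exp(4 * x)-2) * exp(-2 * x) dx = 4*sinh(x)^2 + C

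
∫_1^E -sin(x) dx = cos(E) - cos(1)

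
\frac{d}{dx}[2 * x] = 2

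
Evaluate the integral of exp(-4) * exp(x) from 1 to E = -exp(-3) + exp(-4 + E)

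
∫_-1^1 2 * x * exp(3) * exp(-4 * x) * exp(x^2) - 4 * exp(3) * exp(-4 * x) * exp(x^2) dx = 1 - exp(8)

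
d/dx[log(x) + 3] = 1/x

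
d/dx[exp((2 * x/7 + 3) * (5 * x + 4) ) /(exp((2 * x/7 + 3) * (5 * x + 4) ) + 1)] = (20*x*exp(10*x^2/7 + 113*x/7 + 12) + 113*exp(10*x^2/7 + 113*x/7 + 12))/(7*exp(24)*exp(226*x/7)*exp(20*x^2/7) + 14*exp(12)*exp(113*x/7)*exp(10*x^2/7) + 7)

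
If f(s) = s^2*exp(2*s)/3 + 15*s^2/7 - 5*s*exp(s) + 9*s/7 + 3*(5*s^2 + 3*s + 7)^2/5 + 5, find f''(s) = 4*s^2*exp(2*s)/3 + 180*s^2 + 8*s*exp(2*s)/3 - 5*s*exp(s) + 108*s + 2*exp(2*s)/3 - 10*exp(s) + 3468/35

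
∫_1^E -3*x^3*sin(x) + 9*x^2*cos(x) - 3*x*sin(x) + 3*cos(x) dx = 3*(E + exp(3))*cos(E) - 6*cos(1)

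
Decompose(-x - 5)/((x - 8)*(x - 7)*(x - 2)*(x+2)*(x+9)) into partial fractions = 1/(5236*(x + 9)) + 1/(840*(x + 2)) - 7/(1320*(x - 2)) + 1/(60*(x - 7)) - 13/(1020*(x - 8))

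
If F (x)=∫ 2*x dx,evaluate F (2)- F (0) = 4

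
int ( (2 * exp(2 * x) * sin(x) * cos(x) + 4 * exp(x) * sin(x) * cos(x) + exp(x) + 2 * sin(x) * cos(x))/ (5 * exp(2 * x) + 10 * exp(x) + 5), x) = ((exp(x) + 1)*(sin(x)^2 + 35) + exp(x))/(5*(exp(x) + 1)) + C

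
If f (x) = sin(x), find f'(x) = cos(x)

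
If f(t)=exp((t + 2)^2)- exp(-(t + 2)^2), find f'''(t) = (8*t^3*exp(2*t^2 + 8*t + 8) + 8*t^3 + 48*t^2*exp(2*t^2 + 8*t + 8) + 48*t^2 + 108*t*exp(2*t^2 + 8*t + 8) + 84*t + 88*exp(2*t^2 + 8*t + 8) + 40)*exp(-t^2 - 4*t - 4)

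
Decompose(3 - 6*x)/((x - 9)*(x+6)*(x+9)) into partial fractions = 19/(18*(x + 9)) - 13/(15*(x + 6)) - 17/(90*(x - 9))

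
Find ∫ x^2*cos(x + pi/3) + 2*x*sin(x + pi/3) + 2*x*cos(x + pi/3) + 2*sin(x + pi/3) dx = ((x + 1)^2 - 1)*sin(x + pi/3) + C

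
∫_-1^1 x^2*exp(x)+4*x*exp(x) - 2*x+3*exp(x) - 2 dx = -4 + 4*E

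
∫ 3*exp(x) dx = 3*exp(x) + C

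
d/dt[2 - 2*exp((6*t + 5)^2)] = -144*t*exp(36*t^2 + 60*t + 25) - 120*exp(36*t^2 + 60*t + 25)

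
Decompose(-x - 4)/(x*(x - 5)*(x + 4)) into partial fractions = -1/(5*(x - 5)) + 1/(5*x)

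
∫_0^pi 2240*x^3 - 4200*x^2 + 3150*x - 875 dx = -140*pi^2 - 315 + 175*pi + 35*(-4*pi^2 - 3 + 5*pi)^2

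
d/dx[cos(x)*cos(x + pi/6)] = -sin(2*x + pi/6)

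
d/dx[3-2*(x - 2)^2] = 8 - 4*x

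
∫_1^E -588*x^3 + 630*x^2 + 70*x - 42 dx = (3 - 7*E)*(-21*exp(2) - 14*E + 21*exp(3)) - 56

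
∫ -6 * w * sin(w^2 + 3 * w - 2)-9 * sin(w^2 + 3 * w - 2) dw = 3*cos(w^2 + 3*w - 2) + C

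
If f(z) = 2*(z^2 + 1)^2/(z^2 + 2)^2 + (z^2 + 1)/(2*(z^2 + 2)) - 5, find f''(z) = (-27*z^4 + 4*z^2 + 20)/(z^8 + 8*z^6 + 24*z^4 + 32*z^2 + 16)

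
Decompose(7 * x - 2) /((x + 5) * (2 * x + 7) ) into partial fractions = -53/(3*(2*x + 7)) + 37/(3*(x + 5))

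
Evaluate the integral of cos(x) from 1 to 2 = -sin(1) + sin(2)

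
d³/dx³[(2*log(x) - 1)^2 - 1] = (16*log(x) - 32)/x^3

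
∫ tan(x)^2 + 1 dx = tan(x) + C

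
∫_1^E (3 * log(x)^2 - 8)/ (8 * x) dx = -7/8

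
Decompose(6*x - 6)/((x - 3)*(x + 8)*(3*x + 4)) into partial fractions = 63/(130*(3*x + 4)) - 27/(110*(x + 8)) + 12/(143*(x - 3))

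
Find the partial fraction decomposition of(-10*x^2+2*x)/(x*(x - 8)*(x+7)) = -24/(5*(x + 7)) - 26/(5*(x - 8))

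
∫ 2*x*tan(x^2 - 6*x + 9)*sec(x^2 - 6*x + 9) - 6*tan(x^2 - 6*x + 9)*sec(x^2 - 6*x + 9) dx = sec((x - 3)^2) + C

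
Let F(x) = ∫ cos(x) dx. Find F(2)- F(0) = sin(2)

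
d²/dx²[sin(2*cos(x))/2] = -2*sin(x)^2*sin(2*cos(x)) - cos(x)*cos(2*cos(x))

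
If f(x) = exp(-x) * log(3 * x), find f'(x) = (-x*log(x) - x*log(3) + 1)*exp(-x)/x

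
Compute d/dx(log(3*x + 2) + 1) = 3/(3*x + 2)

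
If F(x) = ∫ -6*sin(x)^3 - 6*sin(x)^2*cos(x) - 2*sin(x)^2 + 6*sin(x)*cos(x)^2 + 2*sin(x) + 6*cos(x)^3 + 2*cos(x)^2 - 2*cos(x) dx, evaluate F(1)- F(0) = -2*sin(1) - 2*cos(1) + sin(2) + 4*sqrt(2)*sin(pi/4 + 1)^3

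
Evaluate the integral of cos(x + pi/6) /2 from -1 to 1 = sqrt(3)*sin(1)/2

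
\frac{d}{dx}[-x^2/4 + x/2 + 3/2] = 1/2 - x/2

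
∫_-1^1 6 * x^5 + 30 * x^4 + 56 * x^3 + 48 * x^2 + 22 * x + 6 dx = 56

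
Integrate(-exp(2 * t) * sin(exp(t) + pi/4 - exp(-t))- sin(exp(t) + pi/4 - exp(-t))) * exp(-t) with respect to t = cos(2*sinh(t) + pi/4) + C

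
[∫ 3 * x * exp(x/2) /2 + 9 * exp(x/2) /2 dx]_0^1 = -3 + 6*exp(1/2)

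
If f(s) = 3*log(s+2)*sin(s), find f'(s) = 3*(s*log(s + 2)*cos(s) + 2*log(s + 2)*cos(s) + sin(s))/(s + 2)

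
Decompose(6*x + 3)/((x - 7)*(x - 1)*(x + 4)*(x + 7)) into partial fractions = 13/(112*(x + 7)) - 7/(55*(x + 4)) - 3/(80*(x - 1)) + 15/(308*(x - 7))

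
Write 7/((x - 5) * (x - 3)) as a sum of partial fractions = -7/(2*(x - 3)) + 7/(2*(x - 5))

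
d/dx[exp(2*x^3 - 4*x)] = 6*x^2*exp(2*x^3 - 4*x) - 4*exp(2*x^3 - 4*x)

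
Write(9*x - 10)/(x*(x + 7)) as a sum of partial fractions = 73/(7*(x + 7)) - 10/(7*x)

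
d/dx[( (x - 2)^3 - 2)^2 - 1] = 6*x^5 - 60*x^4 + 240*x^3 - 492*x^2 + 528*x - 240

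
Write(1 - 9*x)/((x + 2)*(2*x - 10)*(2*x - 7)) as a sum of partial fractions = 61/(33*(2*x - 7)) + 19/(154*(x + 2)) - 22/(21*(x - 5))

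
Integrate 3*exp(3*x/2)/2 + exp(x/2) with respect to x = (exp(x) + 2)*exp(x/2) + C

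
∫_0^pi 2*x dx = pi^2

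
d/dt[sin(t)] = cos(t)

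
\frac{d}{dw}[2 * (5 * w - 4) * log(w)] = (10*w*log(w) + 10*w - 8)/w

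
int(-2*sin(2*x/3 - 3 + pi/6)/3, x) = cos(2*x/3 - 3 + pi/6) + C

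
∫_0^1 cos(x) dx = sin(1)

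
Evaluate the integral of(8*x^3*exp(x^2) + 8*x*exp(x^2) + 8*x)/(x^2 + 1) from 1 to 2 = -4*E - 4*log(2) + 4*log(5) + 4*exp(4)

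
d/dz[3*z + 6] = 3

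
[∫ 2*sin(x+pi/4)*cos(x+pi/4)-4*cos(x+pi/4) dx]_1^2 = -(-2 + sin(pi/4 + 1))^2 + (-2 + sin(pi/4 + 2))^2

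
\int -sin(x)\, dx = cos(x) + C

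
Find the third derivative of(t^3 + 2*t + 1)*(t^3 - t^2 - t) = 120*t^3 - 60*t^2 + 24*t - 6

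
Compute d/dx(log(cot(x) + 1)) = (-cot(x)^2 - 1)/(cot(x) + 1)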